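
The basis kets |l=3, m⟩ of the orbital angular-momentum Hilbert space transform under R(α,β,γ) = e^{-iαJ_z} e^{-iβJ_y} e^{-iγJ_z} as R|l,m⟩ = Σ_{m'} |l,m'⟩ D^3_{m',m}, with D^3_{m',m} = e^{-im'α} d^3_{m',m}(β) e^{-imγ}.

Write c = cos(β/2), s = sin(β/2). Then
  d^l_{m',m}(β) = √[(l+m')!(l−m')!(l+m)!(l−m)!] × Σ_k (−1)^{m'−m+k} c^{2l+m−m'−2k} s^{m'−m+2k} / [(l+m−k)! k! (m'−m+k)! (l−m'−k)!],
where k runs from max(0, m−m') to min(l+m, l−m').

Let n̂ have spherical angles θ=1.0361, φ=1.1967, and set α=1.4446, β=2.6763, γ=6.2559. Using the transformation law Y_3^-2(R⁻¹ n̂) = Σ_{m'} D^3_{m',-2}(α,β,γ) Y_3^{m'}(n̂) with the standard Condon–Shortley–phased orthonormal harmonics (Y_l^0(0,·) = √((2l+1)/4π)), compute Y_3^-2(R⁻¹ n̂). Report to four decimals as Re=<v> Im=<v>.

Re=-0.0730 Im=0.0382

Need the full column D^3_{m',-2} for m'=−3..3 at α=1.4446, β=2.6763, γ=6.2559.
cos(β/2)=0.230553, sin(β/2)=0.973060
d^3_{-3,-2}: single k=1 term ⇒ +0.001553;  D = -0.000652-0.001409i
d^3_{-2,-2}: k∈[0..1] ⇒ +0.000150 -0.013376 = -0.013226;  D = +0.012608-0.003996i
d^3_{-1,-2}: k∈[0..1] ⇒ -0.002004 +0.071411 = +0.069406;  D = +0.012478+0.068275i
d^3_{0,-2}: k∈[0..1] ⇒ +0.014653 -0.261013 = -0.246360;  D = -0.245993+0.013437i
d^3_{1,-2}: k∈[0..1] ⇒ -0.071411 +0.636017 = +0.564607;  D = +0.040406-0.563159i
d^3_{2,-2}: k∈[0..1] ⇒ +0.238271 -0.848862 = -0.610591;  D = +0.598682+0.120002i
d^3_{3,-2}: single k=0 term ⇒ -0.492657;  D = +0.156851-0.467021i
Y_3^{m'}(θ=1.0361,φ=1.1967) and Σ D·Y over m':
  (-0.0007-0.0014i)·(-0.2395+0.1152i)  (+0.0126-0.0040i)·(-0.2826-0.2623i)  (+0.0125+0.0683i)·(+0.0303-0.0772i)  (-0.2460+0.0134i)·(-0.3236+0.0000i)  (+0.0404-0.5632i)·(-0.0303-0.0772i)  (+0.5987+0.1200i)·(-0.2826+0.2623i)  (+0.1569-0.4670i)·(+0.2395+0.1152i)
Y_3^-2(R⁻¹ n̂) = -0.073023+0.038150i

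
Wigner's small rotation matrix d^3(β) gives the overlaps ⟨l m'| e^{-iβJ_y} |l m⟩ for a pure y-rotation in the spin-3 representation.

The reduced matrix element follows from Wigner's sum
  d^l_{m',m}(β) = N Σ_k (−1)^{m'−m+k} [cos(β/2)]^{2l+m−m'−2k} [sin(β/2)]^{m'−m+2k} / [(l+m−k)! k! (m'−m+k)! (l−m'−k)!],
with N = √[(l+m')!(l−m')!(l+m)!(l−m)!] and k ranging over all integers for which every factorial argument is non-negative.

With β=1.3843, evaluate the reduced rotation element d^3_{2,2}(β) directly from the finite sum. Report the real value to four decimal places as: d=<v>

d=-0.5072

d^3_{2,2}(β=1.3843) via Wigner's sum:
c=cos(1.3843/2)=0.769876, s=sin(1.3843/2)=0.638194; N=√[120·1·120·1]=120.000000
Admissible k: 0..1 (factorial args all ≥0)
  k=0: (−1)^0·120.0000/(120)·0.7699^6·0.6382^0 = +0.208221
  k=1: (−1)^1·120.0000/(24)·0.7699^4·0.6382^2 = -0.715414
d^3_{2,2}(1.3843) = +0.208221 -0.715414 = -0.507194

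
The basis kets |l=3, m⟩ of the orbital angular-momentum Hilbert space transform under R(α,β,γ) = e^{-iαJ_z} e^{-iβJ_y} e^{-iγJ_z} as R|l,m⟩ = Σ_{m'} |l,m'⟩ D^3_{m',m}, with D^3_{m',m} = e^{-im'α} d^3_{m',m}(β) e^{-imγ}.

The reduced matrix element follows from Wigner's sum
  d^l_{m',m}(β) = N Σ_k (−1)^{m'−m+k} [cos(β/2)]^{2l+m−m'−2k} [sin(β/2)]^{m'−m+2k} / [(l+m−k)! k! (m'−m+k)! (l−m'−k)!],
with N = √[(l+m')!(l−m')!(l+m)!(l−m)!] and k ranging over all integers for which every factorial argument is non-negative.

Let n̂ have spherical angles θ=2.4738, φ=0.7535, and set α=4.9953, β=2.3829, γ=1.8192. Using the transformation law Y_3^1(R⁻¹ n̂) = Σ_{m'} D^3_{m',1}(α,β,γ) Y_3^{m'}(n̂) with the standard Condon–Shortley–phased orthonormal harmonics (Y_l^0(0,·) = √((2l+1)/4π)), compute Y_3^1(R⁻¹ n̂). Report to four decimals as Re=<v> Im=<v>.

Need the full column D^3_{m',1} for m'=−3..3 at α=4.9953, β=2.3829, γ=1.8192.
cos(β/2)=0.370313, sin(β/2)=0.928907
d^3_{-3,1}: single k=4 term ⇒ +0.395433;  D = +0.326292+0.223386i
d^3_{-2,1}: k∈[3..4] ⇒ +0.257427 -0.809898 = -0.552471;  D = +0.172434-0.524872i
d^3_{-1,1}: k∈[2..4] ⇒ +0.097358 -0.816803 +0.642441 = -0.077004;  D = +0.076958+0.002657i
d^3_{0,1}: k∈[1..3] ⇒ +0.022408 -0.422996 +0.887199 = +0.486611;  D = -0.119637-0.471675i
d^3_{1,1}: k∈[0..2] ⇒ +0.002579 -0.129811 +0.612602 = +0.485370;  D = +0.418458-0.245921i
d^3_{2,1}: k∈[0..1] ⇒ -0.020456 +0.257427 = +0.236971;  D = +0.172324+0.162665i
d^3_{3,1}: single k=0 term ⇒ +0.062845;  D = -0.028666+0.055926i
Y_3^{m'}(θ=2.4738,φ=0.7535) and Σ D·Y over m':
  (+0.3263+0.2234i)·(-0.0630-0.0764i)  (+0.1724-0.5249i)·(-0.0196+0.3071i)  (+0.0770+0.0027i)·(+0.3040-0.2852i)  (-0.1196-0.4717i)·(-0.0242+0.0000i)  (+0.4185-0.2459i)·(-0.3040-0.2852i)  (+0.1723+0.1627i)·(-0.0196-0.3071i)  (-0.0287+0.0559i)·(+0.0630-0.0764i)
Y_3^1(R⁻¹ n̂) = +0.033065-0.080465i

Re=0.0331 Im=-0.0805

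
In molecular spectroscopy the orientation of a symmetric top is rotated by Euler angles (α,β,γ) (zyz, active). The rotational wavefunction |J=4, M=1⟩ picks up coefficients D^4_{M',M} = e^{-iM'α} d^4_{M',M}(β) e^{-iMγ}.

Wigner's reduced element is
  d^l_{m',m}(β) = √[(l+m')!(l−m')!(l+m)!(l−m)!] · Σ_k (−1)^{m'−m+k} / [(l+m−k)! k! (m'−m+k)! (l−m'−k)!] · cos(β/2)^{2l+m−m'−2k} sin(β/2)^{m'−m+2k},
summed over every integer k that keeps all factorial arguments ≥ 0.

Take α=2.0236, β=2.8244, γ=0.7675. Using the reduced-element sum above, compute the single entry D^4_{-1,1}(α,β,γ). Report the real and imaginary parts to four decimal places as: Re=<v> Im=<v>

Re=-0.1779 Im=-0.5464

First d^4_{-1,1}(β=2.8244), then the phase factors e^{-i(-1)α} and e^{-i(1)γ}:
With c≡cos(β/2)=0.157932 and s≡sin(β/2)=0.987450, N=[6·120·120·6]^{1/2}=720.000000
k∈{2,3,4,5} keeps every argument non-negative
  k=2: (−1)^0·720.0000/(72)·0.1579^6·0.9874^2 = +0.000151
  k=3: (−1)^1·720.0000/(24)·0.1579^4·0.9874^4 = -0.017745
  k=4: (−1)^2·720.0000/(48)·0.1579^2·0.9874^6 = +0.346836
  k=5: (−1)^3·720.0000/(720)·0.1579^0·0.9874^8 = -0.903901
d^4_{-1,1}(2.8244) = +0.000151 -0.017745 +0.346836 -0.903901 = -0.574658
Attach z-rotation phases: D = e^{-i(-1)(2.0236)}·(-0.574658)·e^{-i(1)(0.7675)} = -0.177873-0.546437i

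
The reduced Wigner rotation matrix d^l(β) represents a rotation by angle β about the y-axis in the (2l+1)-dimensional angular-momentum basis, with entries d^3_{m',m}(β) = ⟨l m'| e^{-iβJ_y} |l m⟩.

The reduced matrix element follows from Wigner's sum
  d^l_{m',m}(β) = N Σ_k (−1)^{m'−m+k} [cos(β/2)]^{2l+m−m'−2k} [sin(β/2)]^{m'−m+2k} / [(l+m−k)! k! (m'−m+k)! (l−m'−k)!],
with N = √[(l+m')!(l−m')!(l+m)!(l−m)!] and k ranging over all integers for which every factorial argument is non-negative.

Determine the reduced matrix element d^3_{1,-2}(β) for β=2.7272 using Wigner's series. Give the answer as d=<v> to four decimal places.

d^3_{1,-2}(β=2.7272) via Wigner's sum:
Half-angle: c=0.205717, s=0.978612. N=√(24·2·1·120)=75.894664
k∈{0,1} keeps every argument non-negative
  k=0: (−1)^3·75.8947/(12)·0.2057^3·0.9786^3 = -0.051603
  k=1: (−1)^4·75.8947/(24)·0.2057^1·0.9786^5 = +0.583878
d^3_{1,-2}(2.7272) = -0.051603 +0.583878 = +0.532275

d=0.5323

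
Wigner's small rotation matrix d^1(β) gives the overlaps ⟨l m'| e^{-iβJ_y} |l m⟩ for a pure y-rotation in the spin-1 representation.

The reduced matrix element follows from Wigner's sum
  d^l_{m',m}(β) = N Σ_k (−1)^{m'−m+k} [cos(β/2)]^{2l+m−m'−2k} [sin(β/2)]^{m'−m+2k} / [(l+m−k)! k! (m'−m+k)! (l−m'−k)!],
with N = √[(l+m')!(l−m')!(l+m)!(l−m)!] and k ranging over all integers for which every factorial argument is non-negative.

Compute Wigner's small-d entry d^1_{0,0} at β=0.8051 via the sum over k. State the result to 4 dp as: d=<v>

d=0.6930

d^1_{0,0}(β=0.8051) via Wigner's sum:
c=cos(0.8051/2)=0.920065, s=sin(0.8051/2)=0.391766; N=√[1·1·1·1]=1.000000
Admissible k: 0..1 (factorial args all ≥0)
  k=0: (−1)^0·1.0000/(1)·0.9201^2·0.3918^0 = +0.846520
  k=1: (−1)^1·1.0000/(1)·0.9201^0·0.3918^2 = -0.153480
d^1_{0,0}(0.8051) = +0.846520 -0.153480 = +0.693039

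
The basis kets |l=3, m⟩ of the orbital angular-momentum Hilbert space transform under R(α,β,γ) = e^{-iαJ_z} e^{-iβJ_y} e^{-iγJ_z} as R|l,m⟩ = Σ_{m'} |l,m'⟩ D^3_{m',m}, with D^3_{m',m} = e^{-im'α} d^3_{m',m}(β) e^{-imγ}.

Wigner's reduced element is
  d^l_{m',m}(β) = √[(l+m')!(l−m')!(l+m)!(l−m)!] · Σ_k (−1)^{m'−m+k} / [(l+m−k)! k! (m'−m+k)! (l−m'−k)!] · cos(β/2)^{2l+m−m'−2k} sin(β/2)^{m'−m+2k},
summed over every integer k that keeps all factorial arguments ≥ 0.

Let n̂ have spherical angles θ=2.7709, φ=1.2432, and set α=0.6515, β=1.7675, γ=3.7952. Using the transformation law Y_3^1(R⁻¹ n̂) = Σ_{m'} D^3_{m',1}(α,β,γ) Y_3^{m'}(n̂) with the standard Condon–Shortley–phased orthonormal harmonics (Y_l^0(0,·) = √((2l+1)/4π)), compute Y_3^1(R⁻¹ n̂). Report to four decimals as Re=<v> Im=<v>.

Re=0.0357 Im=-0.0160

Need the full column D^3_{m',1} for m'=−3..3 at α=0.6515, β=1.7675, γ=3.7952.
cos(β/2)=0.634256, sin(β/2)=0.773123
d^3_{-3,1}: single k=4 term ⇒ +0.556633;  D = -0.148420-0.536481i
d^3_{-2,1}: k∈[3..4] ⇒ +0.745710 -0.553997 = +0.191713;  D = -0.152690-0.115930i
d^3_{-1,1}: k∈[2..4] ⇒ +0.580374 -1.149777 +0.213546 = -0.355858;  D = +0.355857-0.000750i
d^3_{0,1}: k∈[1..3] ⇒ +0.274893 -1.225327 +0.606873 = -0.343561;  D = +0.272751-0.208904i
d^3_{1,1}: k∈[0..2] ⇒ +0.065101 -0.773831 +0.862333 = +0.153602;  D = -0.040332+0.148213i
d^3_{2,1}: k∈[0..1] ⇒ -0.250942 +0.745710 = +0.494768;  D = +0.186187+0.458400i
d^3_{3,1}: single k=0 term ⇒ +0.374630;  D = +0.322571+0.190513i
Y_3^{m'}(θ=2.7709,φ=1.2432) and Σ D·Y over m':
  (-0.1484-0.5365i)·(-0.0165+0.0110i)  (-0.1527-0.1159i)·(+0.0991+0.0762i)  (+0.3559-0.0007i)·(+0.1260-0.3707i)  (+0.2728-0.2089i)·(-0.4674+0.0000i)  (-0.0403+0.1482i)·(-0.1260-0.3707i)  (+0.1862+0.4584i)·(+0.0991-0.0762i)  (+0.3226+0.1905i)·(+0.0165+0.0110i)
Y_3^1(R⁻¹ n̂) = +0.035721-0.016022i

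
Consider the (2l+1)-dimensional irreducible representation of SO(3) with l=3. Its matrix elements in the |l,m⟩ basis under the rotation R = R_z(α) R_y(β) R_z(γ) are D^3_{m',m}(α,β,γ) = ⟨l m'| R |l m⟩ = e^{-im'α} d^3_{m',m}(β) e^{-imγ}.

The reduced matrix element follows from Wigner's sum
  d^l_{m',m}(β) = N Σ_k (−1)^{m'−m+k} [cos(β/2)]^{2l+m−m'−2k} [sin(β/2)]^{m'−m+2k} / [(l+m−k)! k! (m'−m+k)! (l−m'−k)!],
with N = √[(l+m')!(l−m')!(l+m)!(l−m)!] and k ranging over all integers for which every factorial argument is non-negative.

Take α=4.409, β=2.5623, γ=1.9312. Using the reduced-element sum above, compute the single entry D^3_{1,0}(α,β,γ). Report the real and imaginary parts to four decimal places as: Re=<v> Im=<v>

Split into d^3_{1,0}(β=2.5623) × two z-phases.
Half-angle: c=0.285613, s=0.958345. N=√(24·2·6·6)=41.569219
Admissible k: 0..2 (factorial args all ≥0)
  k=0: (−1)^1·41.5692/(12)·0.2856^5·0.9583^1 = -0.006310
  k=1: (−1)^2·41.5692/(4)·0.2856^3·0.9583^3 = +0.213114
  k=2: (−1)^3·41.5692/(12)·0.2856^1·0.9583^5 = -0.799794
d^3_{1,0}(2.5623) = -0.006310 +0.213114 -0.799794 = -0.592990
D = (-0.298756+0.954329i)·(-0.592990)·(+1.000000+0.000000i) = +0.177159-0.565908i

Re=0.1772 Im=-0.5659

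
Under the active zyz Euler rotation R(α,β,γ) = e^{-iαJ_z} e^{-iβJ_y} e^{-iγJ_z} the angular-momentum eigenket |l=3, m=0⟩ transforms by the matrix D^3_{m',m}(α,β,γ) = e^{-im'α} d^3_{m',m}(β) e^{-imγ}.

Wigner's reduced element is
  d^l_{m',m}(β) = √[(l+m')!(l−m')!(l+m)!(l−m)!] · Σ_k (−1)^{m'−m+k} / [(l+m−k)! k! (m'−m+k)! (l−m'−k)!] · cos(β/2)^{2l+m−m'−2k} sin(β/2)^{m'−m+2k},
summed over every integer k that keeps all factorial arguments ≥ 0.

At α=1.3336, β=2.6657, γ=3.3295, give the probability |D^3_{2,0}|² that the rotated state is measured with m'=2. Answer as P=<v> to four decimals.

First d^3_{2,0}(β=2.6657), then the phase factors e^{-i(2)α} and e^{-i(0)γ}:
With c≡cos(β/2)=0.235707 and s≡sin(β/2)=0.971824, N=[120·1·6·6]^{1/2}=65.726707
Admissible k: 0..1 (factorial args all ≥0)
  k=0: (−1)^2·65.7267/(12)·0.2357^4·0.9718^2 = +0.015967
  k=1: (−1)^3·65.7267/(12)·0.2357^2·0.9718^4 = -0.271430
d^3_{2,0}(2.6657) = +0.015967 -0.271430 = -0.255463
|D^3_{2,0}|² = |d^3_{2,0}(β)|² = (-0.255463)² = 0.065261 (the z-rotation phases have unit modulus)

P=0.0653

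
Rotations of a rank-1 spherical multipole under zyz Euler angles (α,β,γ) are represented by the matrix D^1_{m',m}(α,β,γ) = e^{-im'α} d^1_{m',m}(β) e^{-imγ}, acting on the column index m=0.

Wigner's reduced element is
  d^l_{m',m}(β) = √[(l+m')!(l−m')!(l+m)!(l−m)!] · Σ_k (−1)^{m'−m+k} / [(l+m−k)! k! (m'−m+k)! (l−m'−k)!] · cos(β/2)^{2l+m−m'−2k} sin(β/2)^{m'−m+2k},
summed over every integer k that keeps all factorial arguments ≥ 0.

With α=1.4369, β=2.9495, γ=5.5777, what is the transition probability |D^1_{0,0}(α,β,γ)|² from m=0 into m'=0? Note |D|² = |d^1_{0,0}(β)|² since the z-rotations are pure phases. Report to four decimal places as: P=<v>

P=0.9636

First d^1_{0,0}(β=2.9495), then the phase factors e^{-i(0)α} and e^{-i(0)γ}:
With c≡cos(β/2)=0.095899 and s≡sin(β/2)=0.995391, N=[1·1·1·1]^{1/2}=1.000000
k∈{0,1} keeps every argument non-negative
  k=0: (−1)^0·1.0000/(1)·0.0959^2·0.9954^0 = +0.009197
  k=1: (−1)^1·1.0000/(1)·0.0959^0·0.9954^2 = -0.990803
d^1_{0,0}(2.9495) = +0.009197 -0.990803 = -0.981607
|D^1_{0,0}|² = |d^1_{0,0}(β)|² = (-0.981607)² = 0.963552 (the z-rotation phases have unit modulus)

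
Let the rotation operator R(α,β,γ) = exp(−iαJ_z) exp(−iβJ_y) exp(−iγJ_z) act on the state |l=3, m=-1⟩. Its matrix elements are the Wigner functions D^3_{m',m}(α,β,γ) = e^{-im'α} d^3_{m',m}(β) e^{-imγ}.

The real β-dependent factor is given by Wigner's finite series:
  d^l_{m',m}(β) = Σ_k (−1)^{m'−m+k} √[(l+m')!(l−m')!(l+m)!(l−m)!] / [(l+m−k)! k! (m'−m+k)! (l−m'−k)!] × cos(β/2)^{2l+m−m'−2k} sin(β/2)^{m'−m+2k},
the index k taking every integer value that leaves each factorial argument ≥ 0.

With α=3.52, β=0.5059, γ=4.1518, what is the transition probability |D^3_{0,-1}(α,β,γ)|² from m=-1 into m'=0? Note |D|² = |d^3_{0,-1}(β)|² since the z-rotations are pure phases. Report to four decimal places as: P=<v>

P=0.3516

Split into d^3_{0,-1}(β=0.5059) × two z-phases.
c=cos(0.5059/2)=0.968178, s=sin(0.5059/2)=0.250261; N=√[6·6·2·24]=41.569219
k∈{0,1,2} keeps every argument non-negative
  k=0: (−1)^1·41.5692/(12)·0.9682^5·0.2503^1 = -0.737498
  k=1: (−1)^2·41.5692/(4)·0.9682^3·0.2503^3 = +0.147829
  k=2: (−1)^3·41.5692/(12)·0.9682^1·0.2503^5 = -0.003292
d^3_{0,-1}(0.5059) = -0.737498 +0.147829 -0.003292 = -0.592962
|D^3_{0,-1}|² = |d^3_{0,-1}(β)|² = (-0.592962)² = 0.351604 (the z-rotation phases have unit modulus)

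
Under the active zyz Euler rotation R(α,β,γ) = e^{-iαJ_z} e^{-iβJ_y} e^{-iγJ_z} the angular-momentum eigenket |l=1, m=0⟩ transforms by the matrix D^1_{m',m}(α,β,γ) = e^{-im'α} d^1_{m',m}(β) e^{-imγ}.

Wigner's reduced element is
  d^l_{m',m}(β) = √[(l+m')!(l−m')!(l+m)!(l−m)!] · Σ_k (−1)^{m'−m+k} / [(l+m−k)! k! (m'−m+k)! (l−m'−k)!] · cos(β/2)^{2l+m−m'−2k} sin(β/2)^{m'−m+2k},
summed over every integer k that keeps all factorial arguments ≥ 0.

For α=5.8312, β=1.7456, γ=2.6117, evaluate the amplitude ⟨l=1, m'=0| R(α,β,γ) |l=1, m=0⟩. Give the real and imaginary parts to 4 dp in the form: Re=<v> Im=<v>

First d^1_{0,0}(β=1.7456), then the phase factors e^{-i(0)α} and e^{-i(0)γ}:
With c≡cos(β/2)=0.642684 and s≡sin(β/2)=0.766131, N=[1·1·1·1]^{1/2}=1.000000
The bounds max(0,m−m')=0 and min(l+m,l−m')=1 give 2 terms
  k=0: (−1)^0·1.0000/(1)·0.6427^2·0.7661^0 = +0.413043
  k=1: (−1)^1·1.0000/(1)·0.6427^0·0.7661^2 = -0.586957
d^1_{0,0}(1.7456) = +0.413043 -0.586957 = -0.173915
D = (+1.000000+0.000000i)·(-0.173915)·(+1.000000+0.000000i) = -0.173915+0.000000i

Re=-0.1739 Im=0.0000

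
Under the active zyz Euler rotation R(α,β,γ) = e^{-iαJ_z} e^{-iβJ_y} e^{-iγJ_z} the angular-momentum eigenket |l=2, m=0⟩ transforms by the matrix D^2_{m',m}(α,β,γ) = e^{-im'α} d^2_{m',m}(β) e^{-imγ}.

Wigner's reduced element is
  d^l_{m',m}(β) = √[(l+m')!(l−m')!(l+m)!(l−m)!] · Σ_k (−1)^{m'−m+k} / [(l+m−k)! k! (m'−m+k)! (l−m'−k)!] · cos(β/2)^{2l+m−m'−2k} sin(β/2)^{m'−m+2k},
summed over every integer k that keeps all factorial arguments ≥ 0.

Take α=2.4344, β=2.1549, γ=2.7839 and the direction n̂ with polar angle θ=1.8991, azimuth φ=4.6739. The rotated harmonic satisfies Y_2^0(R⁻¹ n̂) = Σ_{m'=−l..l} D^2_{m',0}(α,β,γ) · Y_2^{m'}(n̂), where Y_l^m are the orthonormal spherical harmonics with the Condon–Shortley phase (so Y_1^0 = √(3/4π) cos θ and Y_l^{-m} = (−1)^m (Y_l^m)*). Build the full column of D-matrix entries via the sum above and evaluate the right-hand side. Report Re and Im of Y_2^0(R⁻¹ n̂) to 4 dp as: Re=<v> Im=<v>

Re=-0.2234 Im=0.0000

Need the full column D^2_{m',0} for m'=−2..2 at α=2.4344, β=2.1549, γ=2.7839.
cos(β/2)=0.473576, sin(β/2)=0.880753
d^2_{-2,0}: single k=2 term ⇒ +0.426150;  D = +0.066383-0.420948i
d^2_{-1,0}: k∈[1..2] ⇒ +0.229139 -0.792552 = -0.563413;  D = +0.428300-0.366051i
d^2_{0,0}: k∈[0..2] ⇒ +0.050299 -0.695901 +0.601751 = -0.043851;  D = -0.043851+0.000000i
d^2_{1,0}: k∈[0..1] ⇒ -0.229139 +0.792552 = +0.563413;  D = -0.428300-0.366051i
d^2_{2,0}: single k=0 term ⇒ +0.426150;  D = +0.066383+0.420948i
Y_2^{m'}(θ=1.8991,φ=4.6739) and Σ D·Y over m':
  (+0.0664-0.4209i)·(-0.3451-0.0266i)  (+0.4283-0.3661i)·(+0.0091-0.2356i)  (-0.0439+0.0000i)·(-0.2170+0.0000i)  (-0.4283-0.3661i)·(-0.0091-0.2356i)  (+0.0664+0.4209i)·(-0.3451+0.0266i)
Y_2^0(R⁻¹ n̂) = -0.223434+0.000000i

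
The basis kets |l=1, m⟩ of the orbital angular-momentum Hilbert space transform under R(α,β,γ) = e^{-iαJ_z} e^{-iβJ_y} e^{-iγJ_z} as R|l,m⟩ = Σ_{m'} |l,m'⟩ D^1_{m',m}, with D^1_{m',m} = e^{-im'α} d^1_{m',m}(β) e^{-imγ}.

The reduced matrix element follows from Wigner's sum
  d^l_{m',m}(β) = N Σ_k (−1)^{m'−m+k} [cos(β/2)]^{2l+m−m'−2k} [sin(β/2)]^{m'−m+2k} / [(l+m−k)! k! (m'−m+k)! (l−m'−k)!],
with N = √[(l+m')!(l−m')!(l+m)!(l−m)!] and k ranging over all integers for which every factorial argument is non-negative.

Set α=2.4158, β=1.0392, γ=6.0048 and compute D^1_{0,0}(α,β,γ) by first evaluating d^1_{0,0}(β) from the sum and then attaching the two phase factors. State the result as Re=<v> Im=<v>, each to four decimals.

Re=0.5069 Im=0.0000

First d^1_{0,0}(β=1.0392), then the phase factors e^{-i(0)α} and e^{-i(0)γ}:
c=cos(1.0392/2)=0.868018, s=sin(1.0392/2)=0.496533; N=√[1·1·1·1]=1.000000
The bounds max(0,m−m')=0 and min(l+m,l−m')=1 give 2 terms
  k=0: (−1)^0·1.0000/(1)·0.8680^2·0.4965^0 = +0.753455
  k=1: (−1)^1·1.0000/(1)·0.8680^0·0.4965^2 = -0.246545
d^1_{0,0}(1.0392) = +0.753455 -0.246545 = +0.506910
Attach z-rotation phases: D = e^{-i(0)(2.4158)}·(+0.506910)·e^{-i(0)(6.0048)} = +0.506910+0.000000i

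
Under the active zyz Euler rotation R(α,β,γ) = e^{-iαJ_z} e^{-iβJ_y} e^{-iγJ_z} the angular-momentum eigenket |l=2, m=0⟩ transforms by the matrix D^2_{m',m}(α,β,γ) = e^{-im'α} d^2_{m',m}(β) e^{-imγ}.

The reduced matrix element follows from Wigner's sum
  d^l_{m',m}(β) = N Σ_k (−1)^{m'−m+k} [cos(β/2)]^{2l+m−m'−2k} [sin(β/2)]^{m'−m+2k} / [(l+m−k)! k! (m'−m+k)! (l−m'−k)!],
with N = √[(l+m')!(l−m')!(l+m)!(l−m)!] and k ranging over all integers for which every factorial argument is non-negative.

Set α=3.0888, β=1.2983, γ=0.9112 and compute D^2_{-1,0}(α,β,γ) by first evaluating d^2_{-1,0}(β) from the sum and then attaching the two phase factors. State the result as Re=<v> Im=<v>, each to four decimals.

Re=-0.3170 Im=0.0168

D^2_{-1,0}(3.0888,1.2983,0.9112) = e^{-i·-1·3.0888}·d^2_{-1,0}(1.2983)·e^{-i·0·0.9112}. Compute d first:
c=cos(1.2983/2)=0.796598, s=sin(1.2983/2)=0.604510; N=√[1·6·2·2]=4.898979
k: max(0,(0)−(-1))=1 … min(2+(0),2−(-1))=2
  k=1: (−1)^0·4.8990/(2)·0.7966^3·0.6045^1 = +0.748508
  k=2: (−1)^1·4.8990/(2)·0.7966^1·0.6045^3 = -0.431047
d^2_{-1,0}(1.2983) = +0.748508 -0.431047 = +0.317461
Attach z-rotation phases: D = e^{-i(-1)(3.0888)}·(+0.317461)·e^{-i(0)(0.9112)} = -0.317019+0.016752i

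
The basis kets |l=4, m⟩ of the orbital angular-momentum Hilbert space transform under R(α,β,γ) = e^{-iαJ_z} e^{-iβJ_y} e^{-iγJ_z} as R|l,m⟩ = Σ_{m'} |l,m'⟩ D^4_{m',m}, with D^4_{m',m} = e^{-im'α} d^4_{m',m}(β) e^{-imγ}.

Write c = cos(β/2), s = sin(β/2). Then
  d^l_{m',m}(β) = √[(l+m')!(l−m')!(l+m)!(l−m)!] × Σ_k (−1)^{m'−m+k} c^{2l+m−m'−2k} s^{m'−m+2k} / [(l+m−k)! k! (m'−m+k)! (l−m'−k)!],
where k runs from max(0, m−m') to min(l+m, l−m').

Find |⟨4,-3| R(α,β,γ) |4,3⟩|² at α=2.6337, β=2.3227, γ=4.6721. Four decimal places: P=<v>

Split into d^4_{-3,3}(β=2.3227) × two z-phases.
Half-angle: c=0.398101, s=0.917341. N=√(1·5040·5040·1)=5040.000000
The bounds max(0,m−m')=6 and min(l+m,l−m')=7 give 2 terms
  k=6: (−1)^0·5040.0000/(720)·0.3981^2·0.9173^6 = +0.661107
  k=7: (−1)^1·5040.0000/(5040)·0.3981^0·0.9173^8 = -0.501473
d^4_{-3,3}(2.3227) = +0.661107 -0.501473 = +0.159633
|D^4_{-3,3}|² = |d^4_{-3,3}(β)|² = (+0.159633)² = 0.025483 (the z-rotation phases have unit modulus)

P=0.0255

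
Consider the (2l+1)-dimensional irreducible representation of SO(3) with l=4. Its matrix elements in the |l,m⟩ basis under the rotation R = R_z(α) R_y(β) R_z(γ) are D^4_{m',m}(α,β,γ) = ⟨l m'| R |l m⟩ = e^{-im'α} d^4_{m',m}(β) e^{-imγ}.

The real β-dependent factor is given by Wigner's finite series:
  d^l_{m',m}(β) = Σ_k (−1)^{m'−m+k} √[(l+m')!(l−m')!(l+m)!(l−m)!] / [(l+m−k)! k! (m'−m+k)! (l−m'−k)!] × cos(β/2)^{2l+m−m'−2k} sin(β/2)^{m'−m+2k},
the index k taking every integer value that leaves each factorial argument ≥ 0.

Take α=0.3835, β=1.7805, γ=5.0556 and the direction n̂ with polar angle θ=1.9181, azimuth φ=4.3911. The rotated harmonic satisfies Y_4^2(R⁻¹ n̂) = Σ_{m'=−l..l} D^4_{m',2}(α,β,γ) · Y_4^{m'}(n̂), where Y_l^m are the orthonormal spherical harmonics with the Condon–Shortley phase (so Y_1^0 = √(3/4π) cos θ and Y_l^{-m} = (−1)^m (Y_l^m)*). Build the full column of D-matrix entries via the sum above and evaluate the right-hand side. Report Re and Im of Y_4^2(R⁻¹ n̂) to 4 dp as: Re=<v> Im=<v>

Re=0.2023 Im=0.0989

Need the full column D^4_{m',2} for m'=−4..4 at α=0.3835, β=1.7805, γ=5.0556.
cos(β/2)=0.629218, sin(β/2)=0.777229
d^4_{-4,2}: single k=6 term ⇒ +0.461823;  D = -0.305635-0.346219i
d^4_{-3,2}: k∈[5..6] ⇒ +0.793110 -0.403374 = +0.389736;  D = -0.348515-0.174445i
d^4_{-2,2}: k∈[4..6] ⇒ +0.858008 -1.047315 +0.133166 = -0.056142;  D = +0.055960+0.004519i
d^4_{-1,2}: k∈[3..5] ⇒ +0.654888 -1.498837 +0.457383 = -0.386565;  D = +0.368965-0.115317i
d^4_{0,2}: k∈[2..4] ⇒ +0.355652 -1.447071 +0.827975 = -0.263444;  D = +0.203779-0.166964i
d^4_{1,2}: k∈[1..3] ⇒ +0.128763 -0.982332 +0.999224 = +0.145656;  D = -0.069943+0.127764i
d^4_{2,2}: k∈[0..2] ⇒ +0.024570 -0.449868 +0.858008 = +0.432710;  D = -0.050672+0.429733i
d^4_{3,2}: k∈[0..1] ⇒ -0.113559 +0.519801 = +0.406243;  D = +0.106840+0.391942i
d^4_{4,2}: single k=0 term ⇒ +0.198373;  D = +0.119994+0.157967i
Y_4^{m'}(θ=1.9181,φ=4.3911) and Σ D·Y over m':
  (-0.3056-0.3462i)·(+0.0975+0.3319i)  (-0.3485-0.1744i)·(-0.2909+0.2020i)  (+0.0560+0.0045i)·(+0.0448+0.0335i)  (+0.3690-0.1153i)·(-0.1047+0.3145i)  (+0.2038-0.1670i)·(-0.0006+0.0000i)  (-0.0699+0.1278i)·(+0.1047+0.3145i)  (-0.0507+0.4297i)·(+0.0448-0.0335i)  (+0.1068+0.3919i)·(+0.2909+0.2020i)  (+0.1200+0.1580i)·(+0.0975-0.3319i)
Y_4^2(R⁻¹ n̂) = +0.202303+0.098924i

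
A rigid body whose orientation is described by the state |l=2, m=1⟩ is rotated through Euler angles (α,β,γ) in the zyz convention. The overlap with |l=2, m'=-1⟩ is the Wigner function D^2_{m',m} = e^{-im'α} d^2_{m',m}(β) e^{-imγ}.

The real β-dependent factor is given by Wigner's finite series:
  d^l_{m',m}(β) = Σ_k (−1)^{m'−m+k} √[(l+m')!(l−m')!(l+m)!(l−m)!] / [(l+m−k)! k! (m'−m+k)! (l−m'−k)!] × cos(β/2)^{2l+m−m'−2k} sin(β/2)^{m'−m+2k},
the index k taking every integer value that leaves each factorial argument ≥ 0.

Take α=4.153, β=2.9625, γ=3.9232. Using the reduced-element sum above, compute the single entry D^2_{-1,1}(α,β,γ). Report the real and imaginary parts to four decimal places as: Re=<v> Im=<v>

D^2_{-1,1}(4.153,2.9625,3.9232) = e^{-i·-1·4.153}·d^2_{-1,1}(2.9625)·e^{-i·1·3.9232}. Compute d first:
c=cos(2.9625/2)=0.089427, s=sin(2.9625/2)=0.995993; N=√[1·6·6·1]=6.000000
The bounds max(0,m−m')=2 and min(l+m,l−m')=3 give 2 terms
  k=2: (−1)^0·6.0000/(2)·0.0894^2·0.9960^2 = +0.023800
  k=3: (−1)^1·6.0000/(6)·0.0894^0·0.9960^4 = -0.984070
d^2_{-1,1}(2.9625) = +0.023800 -0.984070 = -0.960270
D = (-0.530668-0.847580i)·(-0.960270)·(-0.709782+0.704421i) = -0.935027-0.218733i

Re=-0.9350 Im=-0.2187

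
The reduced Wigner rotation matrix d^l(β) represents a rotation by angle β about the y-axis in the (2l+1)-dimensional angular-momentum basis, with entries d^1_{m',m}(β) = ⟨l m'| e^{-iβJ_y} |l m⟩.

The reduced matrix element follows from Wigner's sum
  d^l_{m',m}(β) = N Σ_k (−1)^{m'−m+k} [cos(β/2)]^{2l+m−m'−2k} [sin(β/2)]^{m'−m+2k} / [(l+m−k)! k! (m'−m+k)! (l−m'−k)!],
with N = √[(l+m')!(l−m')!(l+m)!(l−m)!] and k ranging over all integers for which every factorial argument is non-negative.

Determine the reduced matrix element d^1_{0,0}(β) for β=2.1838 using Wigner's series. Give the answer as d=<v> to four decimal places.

d^1_{0,0}(β=2.1838) via Wigner's sum:
With c≡cos(β/2)=0.460800 and s≡sin(β/2)=0.887504, N=[1·1·1·1]^{1/2}=1.000000
k: max(0,(0)−(0))=0 … min(1+(0),1−(0))=1
  k=0: (−1)^0·1.0000/(1)·0.4608^2·0.8875^0 = +0.212337
  k=1: (−1)^1·1.0000/(1)·0.4608^0·0.8875^2 = -0.787663
d^1_{0,0}(2.1838) = +0.212337 -0.787663 = -0.575327

d=-0.5753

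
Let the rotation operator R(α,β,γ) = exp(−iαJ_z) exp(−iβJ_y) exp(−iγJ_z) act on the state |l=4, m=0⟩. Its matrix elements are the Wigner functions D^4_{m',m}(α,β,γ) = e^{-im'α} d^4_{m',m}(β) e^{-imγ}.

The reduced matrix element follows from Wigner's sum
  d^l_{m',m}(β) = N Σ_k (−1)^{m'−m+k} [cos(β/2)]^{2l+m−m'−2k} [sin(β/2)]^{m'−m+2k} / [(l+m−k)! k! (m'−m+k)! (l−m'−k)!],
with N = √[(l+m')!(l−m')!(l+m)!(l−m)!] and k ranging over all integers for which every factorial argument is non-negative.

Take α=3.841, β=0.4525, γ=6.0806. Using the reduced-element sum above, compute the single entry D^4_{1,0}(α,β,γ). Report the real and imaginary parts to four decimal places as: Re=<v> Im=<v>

Re=0.4477 Im=-0.3767

Split into d^4_{1,0}(β=0.4525) × two z-phases.
Half-angle: c=0.974514, s=0.224325. N=√(120·6·24·24)=643.987578
The bounds max(0,m−m')=0 and min(l+m,l−m')=3 give 4 terms
  k=0: (−1)^1·643.9876/(144)·0.9745^7·0.2243^1 = -0.837356
  k=1: (−1)^2·643.9876/(24)·0.9745^5·0.2243^3 = +0.266219
  k=2: (−1)^3·643.9876/(24)·0.9745^3·0.2243^5 = -0.014106
  k=3: (−1)^4·643.9876/(144)·0.9745^1·0.2243^7 = +0.000125
d^4_{1,0}(0.4525) = -0.837356 +0.266219 -0.014106 +0.000125 = -0.585119
Phases: e^{-i·(1)·3.841}=-0.765224+0.643764i, e^{-i·(0)·6.0806}=+1.000000+0.000000i ⇒ D=+0.447747-0.376679i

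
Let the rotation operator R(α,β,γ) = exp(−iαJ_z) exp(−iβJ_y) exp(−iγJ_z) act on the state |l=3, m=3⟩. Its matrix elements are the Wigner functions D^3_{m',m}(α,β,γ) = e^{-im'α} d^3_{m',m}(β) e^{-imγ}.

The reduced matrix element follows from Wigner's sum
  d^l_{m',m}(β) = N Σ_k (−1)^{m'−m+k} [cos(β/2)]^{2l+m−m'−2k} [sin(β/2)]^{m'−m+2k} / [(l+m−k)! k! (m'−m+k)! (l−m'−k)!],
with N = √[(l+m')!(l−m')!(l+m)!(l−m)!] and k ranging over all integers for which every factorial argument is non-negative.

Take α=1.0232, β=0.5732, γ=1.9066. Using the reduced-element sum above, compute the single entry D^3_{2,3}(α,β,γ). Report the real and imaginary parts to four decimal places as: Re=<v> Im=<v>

Re=0.0493 Im=-0.5601

D^3_{2,3}(1.0232,0.5732,1.9066) = e^{-i·2·1.0232}·d^3_{2,3}(0.5732)·e^{-i·3·1.9066}. Compute d first:
Half-angle: c=0.959211, s=0.282693. N=√(120·1·720·1)=293.938769
The bounds max(0,m−m')=1 and min(l+m,l−m')=1 give 1 term
  k=1: (−1)^0·293.9388/(120)·0.9592^5·0.2827^1 = +0.562289
d^3_{2,3}(0.5732) = +0.562289
Phases: e^{-i·(2)·1.0232}=-0.457875-0.889016i, e^{-i·(3)·1.9066}=+0.845452+0.534051i ⇒ D=+0.049295-0.560124i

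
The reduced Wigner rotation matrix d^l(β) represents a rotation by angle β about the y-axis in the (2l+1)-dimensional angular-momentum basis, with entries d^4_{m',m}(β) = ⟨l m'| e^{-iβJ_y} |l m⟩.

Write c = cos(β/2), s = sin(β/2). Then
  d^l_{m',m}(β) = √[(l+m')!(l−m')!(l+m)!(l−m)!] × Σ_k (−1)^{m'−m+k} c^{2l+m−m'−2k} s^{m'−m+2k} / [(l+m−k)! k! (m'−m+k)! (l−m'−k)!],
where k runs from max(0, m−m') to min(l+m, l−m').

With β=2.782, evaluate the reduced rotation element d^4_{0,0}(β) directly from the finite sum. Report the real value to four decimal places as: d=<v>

d=0.4479

d^4_{0,0}(β=2.782) via Wigner's sum:
With c≡cos(β/2)=0.178829 and s≡sin(β/2)=0.983880, N=[24·24·24·24]^{1/2}=576.000000
k∈{0,1,2,3,4} keeps every argument non-negative
  k=0: (−1)^0·576.0000/(576)·0.1788^8·0.9839^0 = +0.000001
  k=1: (−1)^1·576.0000/(36)·0.1788^6·0.9839^2 = -0.000507
  k=2: (−1)^2·576.0000/(16)·0.1788^4·0.9839^4 = +0.034500
  k=3: (−1)^3·576.0000/(36)·0.1788^2·0.9839^6 = -0.464141
  k=4: (−1)^4·576.0000/(576)·0.1788^0·0.9839^8 = +0.878087
d^4_{0,0}(2.782) = +0.000001 -0.000507 +0.034500 -0.464141 +0.878087 = +0.447941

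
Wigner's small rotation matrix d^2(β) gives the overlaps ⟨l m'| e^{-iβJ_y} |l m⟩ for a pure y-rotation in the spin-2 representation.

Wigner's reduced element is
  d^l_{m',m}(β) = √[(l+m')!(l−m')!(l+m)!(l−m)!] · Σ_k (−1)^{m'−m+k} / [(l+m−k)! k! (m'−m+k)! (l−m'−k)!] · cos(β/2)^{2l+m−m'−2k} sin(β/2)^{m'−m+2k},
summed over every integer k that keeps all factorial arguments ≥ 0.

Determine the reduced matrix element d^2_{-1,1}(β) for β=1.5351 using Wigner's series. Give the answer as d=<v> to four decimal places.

d^2_{-1,1}(β=1.5351) via Wigner's sum:
c=cos(1.5351/2)=0.719614, s=sin(1.5351/2)=0.694374; N=√[1·6·6·1]=6.000000
The bounds max(0,m−m')=2 and min(l+m,l−m')=3 give 2 terms
  k=2: (−1)^0·6.0000/(2)·0.7196^2·0.6944^2 = +0.749045
  k=3: (−1)^1·6.0000/(6)·0.7196^0·0.6944^4 = -0.232474
d^2_{-1,1}(1.5351) = +0.749045 -0.232474 = +0.516571

d=0.5166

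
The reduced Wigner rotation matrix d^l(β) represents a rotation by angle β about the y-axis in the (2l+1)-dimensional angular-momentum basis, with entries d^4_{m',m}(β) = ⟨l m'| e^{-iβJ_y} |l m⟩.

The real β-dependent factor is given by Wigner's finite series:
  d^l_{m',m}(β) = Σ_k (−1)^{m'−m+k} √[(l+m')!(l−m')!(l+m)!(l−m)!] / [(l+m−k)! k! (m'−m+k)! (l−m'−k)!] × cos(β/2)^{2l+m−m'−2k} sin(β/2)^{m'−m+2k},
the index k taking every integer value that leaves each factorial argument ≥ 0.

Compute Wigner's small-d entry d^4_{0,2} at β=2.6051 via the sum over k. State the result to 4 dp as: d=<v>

d=0.4308

d^4_{0,2}(β=2.6051) via Wigner's sum:
With c≡cos(β/2)=0.265041 and s≡sin(β/2)=0.964237, N=[24·24·720·2]^{1/2}=910.735966
k: max(0,(2)−(0))=2 … min(4+(2),4−(0))=4
  k=2: (−1)^0·910.7360/(96)·0.2650^6·0.9642^2 = +0.003057
  k=3: (−1)^1·910.7360/(36)·0.2650^4·0.9642^4 = -0.107914
  k=4: (−1)^2·910.7360/(96)·0.2650^2·0.9642^6 = +0.535612
d^4_{0,2}(2.6051) = +0.003057 -0.107914 +0.535612 = +0.430756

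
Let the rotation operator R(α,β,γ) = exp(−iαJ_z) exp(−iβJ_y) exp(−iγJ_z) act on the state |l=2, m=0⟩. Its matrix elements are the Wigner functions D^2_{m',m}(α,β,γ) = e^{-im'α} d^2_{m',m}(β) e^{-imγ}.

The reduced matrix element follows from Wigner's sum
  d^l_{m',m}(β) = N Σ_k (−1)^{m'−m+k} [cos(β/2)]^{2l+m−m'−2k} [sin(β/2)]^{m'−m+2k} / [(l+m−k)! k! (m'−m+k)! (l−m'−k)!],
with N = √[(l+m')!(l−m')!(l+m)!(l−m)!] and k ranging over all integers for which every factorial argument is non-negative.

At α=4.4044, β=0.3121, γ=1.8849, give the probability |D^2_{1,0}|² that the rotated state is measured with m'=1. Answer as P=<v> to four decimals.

First d^2_{1,0}(β=0.3121), then the phase factors e^{-i(1)α} and e^{-i(0)γ}:
c=cos(0.3121/2)=0.987849, s=sin(0.3121/2)=0.155417; N=√[6·1·2·2]=4.898979
Admissible k: 0..1 (factorial args all ≥0)
  k=0: (−1)^1·4.8990/(2)·0.9878^3·0.1554^1 = -0.366984
  k=1: (−1)^2·4.8990/(2)·0.9878^1·0.1554^3 = +0.009084
d^2_{1,0}(0.3121) = -0.366984 +0.009084 = -0.357900
|D^2_{1,0}|² = |d^2_{1,0}(β)|² = (-0.357900)² = 0.128092 (the z-rotation phases have unit modulus)

P=0.1281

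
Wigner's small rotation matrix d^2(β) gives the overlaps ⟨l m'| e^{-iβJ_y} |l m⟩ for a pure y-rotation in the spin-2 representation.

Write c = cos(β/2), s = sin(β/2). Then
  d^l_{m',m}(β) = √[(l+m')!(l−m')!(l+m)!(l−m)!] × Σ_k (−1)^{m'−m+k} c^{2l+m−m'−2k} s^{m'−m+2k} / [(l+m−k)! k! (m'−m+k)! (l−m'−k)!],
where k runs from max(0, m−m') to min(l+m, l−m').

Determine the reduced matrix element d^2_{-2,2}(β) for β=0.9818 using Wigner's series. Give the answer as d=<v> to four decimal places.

d^2_{-2,2}(β=0.9818) via Wigner's sum:
c=cos(0.9818/2)=0.881909, s=sin(0.9818/2)=0.471420; N=√[1·24·24·1]=24.000000
k∈{4} keeps every argument non-negative
  k=4: (−1)^0·24.0000/(24)·0.8819^0·0.4714^4 = +0.049389
d^2_{-2,2}(0.9818) = +0.049389

d=0.0494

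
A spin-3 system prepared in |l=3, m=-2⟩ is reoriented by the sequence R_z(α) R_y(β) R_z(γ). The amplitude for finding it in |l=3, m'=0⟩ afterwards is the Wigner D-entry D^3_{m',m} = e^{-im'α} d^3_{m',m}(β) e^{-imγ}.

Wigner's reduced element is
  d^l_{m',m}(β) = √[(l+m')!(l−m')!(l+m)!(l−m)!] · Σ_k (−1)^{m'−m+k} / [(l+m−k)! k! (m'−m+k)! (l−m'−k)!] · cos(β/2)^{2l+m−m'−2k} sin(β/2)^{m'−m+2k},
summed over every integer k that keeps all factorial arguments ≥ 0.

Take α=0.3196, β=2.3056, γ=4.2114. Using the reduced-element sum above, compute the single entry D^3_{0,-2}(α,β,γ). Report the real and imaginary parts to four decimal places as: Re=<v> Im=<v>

Re=0.2722 Im=-0.4258

First d^3_{0,-2}(β=2.3056), then the phase factors e^{-i(0)α} and e^{-i(-2)γ}:
Half-angle: c=0.405930, s=0.913904. N=√(6·6·1·120)=65.726707
Admissible k: 0..1 (factorial args all ≥0)
  k=0: (−1)^2·65.7267/(12)·0.4059^4·0.9139^2 = +0.124213
  k=1: (−1)^3·65.7267/(12)·0.4059^2·0.9139^4 = -0.629601
d^3_{0,-2}(2.3056) = +0.124213 -0.629601 = -0.505388
D = (+1.000000+0.000000i)·(-0.505388)·(-0.538637+0.842538i) = +0.272221-0.425809i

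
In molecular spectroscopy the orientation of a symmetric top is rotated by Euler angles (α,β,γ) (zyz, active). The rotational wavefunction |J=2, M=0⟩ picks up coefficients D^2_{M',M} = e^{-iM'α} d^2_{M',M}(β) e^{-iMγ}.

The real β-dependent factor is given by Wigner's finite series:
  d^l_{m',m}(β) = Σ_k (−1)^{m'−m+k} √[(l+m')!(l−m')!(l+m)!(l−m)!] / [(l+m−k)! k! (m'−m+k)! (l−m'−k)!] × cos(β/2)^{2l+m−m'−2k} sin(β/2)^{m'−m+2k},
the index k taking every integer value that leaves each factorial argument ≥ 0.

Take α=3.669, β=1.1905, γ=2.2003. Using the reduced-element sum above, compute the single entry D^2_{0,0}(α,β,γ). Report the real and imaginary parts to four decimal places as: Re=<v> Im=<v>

First d^2_{0,0}(β=1.1905), then the phase factors e^{-i(0)α} and e^{-i(0)γ}:
Half-angle: c=0.828008, s=0.560716. N=√(2·2·2·2)=4.000000
The bounds max(0,m−m')=0 and min(l+m,l−m')=2 give 3 terms
  k=0: (−1)^0·4.0000/(4)·0.8280^4·0.5607^0 = +0.470044
  k=1: (−1)^1·4.0000/(1)·0.8280^2·0.5607^2 = -0.862214
  k=2: (−1)^2·4.0000/(4)·0.8280^0·0.5607^4 = +0.098849
d^2_{0,0}(1.1905) = +0.470044 -0.862214 +0.098849 = -0.293321
D = (+1.000000+0.000000i)·(-0.293321)·(+1.000000+0.000000i) = -0.293321+0.000000i

Re=-0.2933 Im=0.0000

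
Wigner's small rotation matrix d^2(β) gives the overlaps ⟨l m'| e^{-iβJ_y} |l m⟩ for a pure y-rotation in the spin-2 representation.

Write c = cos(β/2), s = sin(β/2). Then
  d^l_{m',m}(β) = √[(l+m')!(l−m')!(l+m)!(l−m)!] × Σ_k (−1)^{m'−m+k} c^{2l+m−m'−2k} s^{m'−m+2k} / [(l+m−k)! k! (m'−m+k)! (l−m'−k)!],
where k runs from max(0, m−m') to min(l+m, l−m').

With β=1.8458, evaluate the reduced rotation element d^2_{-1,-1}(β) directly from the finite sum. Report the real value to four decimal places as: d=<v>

d=-0.5620

d^2_{-1,-1}(β=1.8458) via Wigner's sum:
Half-angle: c=0.603510, s=0.797355. N=√(1·6·1·6)=6.000000
The bounds max(0,m−m')=0 and min(l+m,l−m')=1 give 2 terms
  k=0: (−1)^0·6.0000/(6)·0.6035^4·0.7974^0 = +0.132660
  k=1: (−1)^1·6.0000/(2)·0.6035^2·0.7974^2 = -0.694695
d^2_{-1,-1}(1.8458) = +0.132660 -0.694695 = -0.562036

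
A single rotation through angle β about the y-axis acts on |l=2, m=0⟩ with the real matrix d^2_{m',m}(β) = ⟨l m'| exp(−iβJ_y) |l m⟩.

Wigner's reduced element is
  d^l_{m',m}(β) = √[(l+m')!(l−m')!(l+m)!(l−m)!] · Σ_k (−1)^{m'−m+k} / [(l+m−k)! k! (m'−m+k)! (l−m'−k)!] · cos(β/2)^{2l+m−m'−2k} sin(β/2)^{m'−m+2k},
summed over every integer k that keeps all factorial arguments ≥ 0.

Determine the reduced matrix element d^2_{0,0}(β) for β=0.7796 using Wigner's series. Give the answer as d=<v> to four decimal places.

d=0.2587

d^2_{0,0}(β=0.7796) via Wigner's sum:
Half-angle: c=0.924985, s=0.380003. N=√(2·2·2·2)=4.000000
Admissible k: 0..2 (factorial args all ≥0)
  k=0: (−1)^0·4.0000/(4)·0.9250^4·0.3800^0 = +0.732047
  k=1: (−1)^1·4.0000/(1)·0.9250^2·0.3800^2 = -0.494202
  k=2: (−1)^2·4.0000/(4)·0.9250^0·0.3800^4 = +0.020852
d^2_{0,0}(0.7796) = +0.732047 -0.494202 +0.020852 = +0.258697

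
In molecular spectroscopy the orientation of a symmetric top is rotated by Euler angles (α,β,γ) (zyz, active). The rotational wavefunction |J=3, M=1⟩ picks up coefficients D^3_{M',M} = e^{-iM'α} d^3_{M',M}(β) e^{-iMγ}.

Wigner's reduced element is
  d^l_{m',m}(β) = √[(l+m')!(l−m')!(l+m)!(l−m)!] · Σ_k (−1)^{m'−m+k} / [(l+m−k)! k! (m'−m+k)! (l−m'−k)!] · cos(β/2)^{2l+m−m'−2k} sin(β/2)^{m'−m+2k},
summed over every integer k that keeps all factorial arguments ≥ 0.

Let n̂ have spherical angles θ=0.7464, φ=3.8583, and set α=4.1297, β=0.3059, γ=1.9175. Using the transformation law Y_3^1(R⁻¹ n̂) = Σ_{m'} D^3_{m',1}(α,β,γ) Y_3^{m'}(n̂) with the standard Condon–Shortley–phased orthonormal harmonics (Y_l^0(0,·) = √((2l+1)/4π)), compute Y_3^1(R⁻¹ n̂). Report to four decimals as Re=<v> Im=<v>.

Re=0.3010 Im=0.3096

Need the full column D^3_{m',1} for m'=−3..3 at α=4.1297, β=0.3059, γ=1.9175.
cos(β/2)=0.988326, sin(β/2)=0.152354
d^3_{-3,1}: single k=4 term ⇒ +0.002038;  D = -0.001020-0.001765i
d^3_{-2,1}: k∈[3..4] ⇒ +0.021592 -0.000257 = +0.021336;  D = +0.021299+0.001252i
d^3_{-1,1}: k∈[2..4] ⇒ +0.132881 -0.004210 +0.000013 = +0.128683;  D = -0.076994+0.103108i
d^3_{0,1}: k∈[1..3] ⇒ +0.497676 -0.035479 +0.000281 = +0.462477;  D = -0.157150-0.434959i
d^3_{1,1}: k∈[0..2] ⇒ +0.931968 -0.177174 +0.003158 = +0.757952;  D = +0.736945+0.177210i
d^3_{2,1}: k∈[0..1] ⇒ -0.454314 +0.021592 = -0.432722;  D = +0.315991-0.295631i
d^3_{3,1}: single k=0 term ⇒ +0.085774;  D = -0.014464-0.084546i
Y_3^{m'}(θ=0.7464,φ=3.8583) and Σ D·Y over m':
  (-0.0010-0.0018i)·(+0.0715+0.1093i)  (+0.0213+0.0013i)·(+0.0474-0.3427i)  (-0.0770+0.1031i)·(-0.2804+0.2443i)  (-0.1571-0.4350i)·(-0.0836+0.0000i)  (+0.7369+0.1772i)·(+0.2804+0.2443i)  (+0.3160-0.2956i)·(+0.0474+0.3427i)  (-0.0145-0.0845i)·(-0.0715+0.1093i)
Y_3^1(R⁻¹ n̂) = +0.300990+0.309636i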